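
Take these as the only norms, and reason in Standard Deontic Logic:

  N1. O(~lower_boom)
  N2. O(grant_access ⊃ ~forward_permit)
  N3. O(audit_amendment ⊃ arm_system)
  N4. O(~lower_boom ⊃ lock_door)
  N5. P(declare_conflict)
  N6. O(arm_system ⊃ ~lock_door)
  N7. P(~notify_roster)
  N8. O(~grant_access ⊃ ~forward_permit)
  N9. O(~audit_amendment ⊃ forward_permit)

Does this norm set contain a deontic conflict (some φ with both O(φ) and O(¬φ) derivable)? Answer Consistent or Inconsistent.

Inconsistent

Premises 2 and 8 are O(grant_access ⊃ ~forward_permit) and O(~grant_access ⊃ ~forward_permit); every ideal world satisfies grant_access or ~grant_access, so in either case ~forward_permit holds — hence O(~forward_permit).
Premise 9, O(~audit_amendment ⊃ forward_permit), contraposes to O(~forward_permit ⊃ audit_amendment); with O(~forward_permit) we get O(audit_amendment).
With premise 3, O(audit_amendment ⊃ arm_system), the K-axiom yields O(arm_system).
From O(arm_system) and premise 6, O(arm_system ⊃ ~lock_door), we obtain O(~lock_door).
Premise 4, O(~lower_boom ⊃ lock_door), contraposes to O(~lock_door ⊃ lower_boom); with O(~lock_door) we get O(lower_boom).
Yet premise 1 states O(~lower_boom).
We now have both O(lower_boom) and O(~lower_boom) — lower_boom is simultaneously obligatory and forbidden, violating the D-axiom.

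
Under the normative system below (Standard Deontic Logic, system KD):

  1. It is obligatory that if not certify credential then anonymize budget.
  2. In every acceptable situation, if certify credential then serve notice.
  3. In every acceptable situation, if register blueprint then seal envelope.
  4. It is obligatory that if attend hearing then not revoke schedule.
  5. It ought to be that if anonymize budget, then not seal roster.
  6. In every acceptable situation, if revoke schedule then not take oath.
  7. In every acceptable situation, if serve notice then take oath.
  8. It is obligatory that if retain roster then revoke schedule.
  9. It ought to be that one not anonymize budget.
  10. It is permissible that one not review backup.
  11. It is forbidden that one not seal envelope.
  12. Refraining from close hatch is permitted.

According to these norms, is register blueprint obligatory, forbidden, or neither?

Premise 3 is O(register_blueprint → seal_envelope); even if O(seal_envelope) held, inferring O(register_blueprint) would be affirming the consequent — invalid.
No premise or chain of K-axiom applications forces O(register_blueprint), and none forces O(¬register_blueprint). So register_blueprint is neither obligatory nor forbidden under these norms.

Neither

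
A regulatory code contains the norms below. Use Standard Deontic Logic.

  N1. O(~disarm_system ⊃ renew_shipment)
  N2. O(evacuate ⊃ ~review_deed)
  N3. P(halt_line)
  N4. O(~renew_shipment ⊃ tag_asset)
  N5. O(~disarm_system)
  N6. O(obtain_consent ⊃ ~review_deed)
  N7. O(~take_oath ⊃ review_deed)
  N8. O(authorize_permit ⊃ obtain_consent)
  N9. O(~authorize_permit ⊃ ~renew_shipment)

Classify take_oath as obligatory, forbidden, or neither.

Premise 5 states O(~disarm_system) outright.
Applying K to premise 1 (O(~disarm_system ⊃ renew_shipment)) and O(~disarm_system) yields O(renew_shipment).
The contrapositive of premise 9 (O(~authorize_permit ⊃ ~renew_shipment)) is O(renew_shipment ⊃ authorize_permit), and O(renew_shipment) is already established, so O(authorize_permit).
From O(authorize_permit) and premise 8, O(authorize_permit ⊃ obtain_consent), we obtain O(obtain_consent).
From O(obtain_consent) and premise 6, O(obtain_consent ⊃ ~review_deed), we obtain O(~review_deed).
Premise 7 is O(~take_oath ⊃ review_deed); contrapositively O(~review_deed ⊃ take_oath). Since O(~review_deed) holds, K gives O(take_oath).
Premises 2, 3, 4 do not contribute to this derivation.
Hence take_oath is obligatory.

Obligatory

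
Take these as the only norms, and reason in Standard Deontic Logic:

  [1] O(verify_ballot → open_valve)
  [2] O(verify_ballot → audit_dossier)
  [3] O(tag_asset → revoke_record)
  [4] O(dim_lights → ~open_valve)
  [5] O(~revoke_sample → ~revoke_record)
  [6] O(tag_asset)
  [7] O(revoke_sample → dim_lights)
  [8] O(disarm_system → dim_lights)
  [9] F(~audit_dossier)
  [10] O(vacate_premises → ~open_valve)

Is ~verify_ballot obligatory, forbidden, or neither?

Obligatory

Premise 6 states O(tag_asset) outright.
With premise 3, O(tag_asset → revoke_record), the K-axiom yields O(revoke_record).
Premise 5 is O(~revoke_sample → ~revoke_record); contrapositively O(revoke_record → revoke_sample). Since O(revoke_record) holds, K gives O(revoke_sample).
Applying K to premise 7 (O(revoke_sample → dim_lights)) and O(revoke_sample) yields O(dim_lights).
Applying K to premise 4 (O(dim_lights → ~open_valve)) and O(dim_lights) yields O(~open_valve).
Premise 1, O(verify_ballot → open_valve), contraposes to O(~open_valve → ~verify_ballot); with O(~open_valve) we get O(~verify_ballot).
Premises 2, 8, 9, 10 do not contribute to this derivation.
Hence ~verify_ballot is obligatory.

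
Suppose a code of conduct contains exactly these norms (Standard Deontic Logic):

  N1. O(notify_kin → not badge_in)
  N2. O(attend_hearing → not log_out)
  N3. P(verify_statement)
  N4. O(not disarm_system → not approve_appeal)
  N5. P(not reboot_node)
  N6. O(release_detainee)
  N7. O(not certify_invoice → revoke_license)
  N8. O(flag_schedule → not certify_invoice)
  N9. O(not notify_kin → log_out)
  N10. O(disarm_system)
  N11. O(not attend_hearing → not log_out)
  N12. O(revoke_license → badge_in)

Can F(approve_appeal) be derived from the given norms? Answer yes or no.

No

Premise 4 is O(not disarm_system → not approve_appeal), but O(not disarm_system) is not derivable from the premises, so it does not yield O(not approve_appeal).
No other premise forces O(not approve_appeal). An ideal world satisfying every premise can still have approve_appeal true, so F(approve_appeal) is not derivable.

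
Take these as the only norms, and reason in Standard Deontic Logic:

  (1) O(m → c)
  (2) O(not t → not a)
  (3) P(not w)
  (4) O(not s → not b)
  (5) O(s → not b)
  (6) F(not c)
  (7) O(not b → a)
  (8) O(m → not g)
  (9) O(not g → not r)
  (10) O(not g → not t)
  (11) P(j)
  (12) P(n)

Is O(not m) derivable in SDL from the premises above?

Yes

By case analysis on s: premise 5 gives O(s → not b) and premise 4 gives O(not s → not b), so O(not b) either way.
Premise 7 is O(not b → a); since O(not b), deontic closure gives O(a).
Premise 2 is O(not t → not a); contrapositively O(a → t). Since O(a) holds, K gives O(t).
Premise 10 is O(not g → not t); contrapositively O(t → g). Since O(t) holds, K gives O(g).
Premise 8, O(m → not g), contraposes to O(g → not m); with O(g) we get O(not m).
Premises 1, 3, 6, 9, 11, 12 do not contribute to this derivation.
So O(not m) follows.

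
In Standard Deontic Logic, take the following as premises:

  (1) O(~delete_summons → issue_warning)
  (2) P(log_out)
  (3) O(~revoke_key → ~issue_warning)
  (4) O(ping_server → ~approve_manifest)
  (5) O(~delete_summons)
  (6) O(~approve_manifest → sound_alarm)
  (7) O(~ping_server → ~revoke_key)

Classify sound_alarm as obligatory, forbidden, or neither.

Obligatory

Premise 5 gives O(~delete_summons).
From O(~delete_summons) and premise 1, O(~delete_summons → issue_warning), we obtain O(issue_warning).
Premise 3, O(~revoke_key → ~issue_warning), contraposes to O(issue_warning → revoke_key); with O(issue_warning) we get O(revoke_key).
Premise 7, O(~ping_server → ~revoke_key), contraposes to O(revoke_key → ping_server); with O(revoke_key) we get O(ping_server).
From O(ping_server) and premise 4, O(ping_server → ~approve_manifest), we obtain O(~approve_manifest).
With premise 6, O(~approve_manifest → sound_alarm), the K-axiom yields O(sound_alarm).
Premise 2 does not contribute to this derivation.
Hence sound_alarm is obligatory.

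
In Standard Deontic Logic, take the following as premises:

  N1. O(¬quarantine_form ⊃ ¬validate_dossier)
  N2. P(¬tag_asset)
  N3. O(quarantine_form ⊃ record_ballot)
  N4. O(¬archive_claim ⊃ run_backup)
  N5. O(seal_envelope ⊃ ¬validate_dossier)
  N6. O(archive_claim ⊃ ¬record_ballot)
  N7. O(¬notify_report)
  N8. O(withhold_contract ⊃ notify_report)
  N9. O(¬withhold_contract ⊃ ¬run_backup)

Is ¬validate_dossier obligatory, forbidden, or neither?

From premise 7 we have O(¬notify_report).
Premise 8, O(withhold_contract ⊃ notify_report), contraposes to O(¬notify_report ⊃ ¬withhold_contract); with O(¬notify_report) we get O(¬withhold_contract).
With premise 9, O(¬withhold_contract ⊃ ¬run_backup), the K-axiom yields O(¬run_backup).
Premise 4, O(¬archive_claim ⊃ run_backup), contraposes to O(¬run_backup ⊃ archive_claim); with O(¬run_backup) we get O(archive_claim).
Applying K to premise 6 (O(archive_claim ⊃ ¬record_ballot)) and O(archive_claim) yields O(¬record_ballot).
Premise 3 is O(quarantine_form ⊃ record_ballot); contrapositively O(¬record_ballot ⊃ ¬quarantine_form). Since O(¬record_ballot) holds, K gives O(¬quarantine_form).
Premise 1 is O(¬quarantine_form ⊃ ¬validate_dossier); since O(¬quarantine_form), deontic closure gives O(¬validate_dossier).
Premises 2, 5 do not contribute to this derivation.
Hence ¬validate_dossier is obligatory.

Obligatory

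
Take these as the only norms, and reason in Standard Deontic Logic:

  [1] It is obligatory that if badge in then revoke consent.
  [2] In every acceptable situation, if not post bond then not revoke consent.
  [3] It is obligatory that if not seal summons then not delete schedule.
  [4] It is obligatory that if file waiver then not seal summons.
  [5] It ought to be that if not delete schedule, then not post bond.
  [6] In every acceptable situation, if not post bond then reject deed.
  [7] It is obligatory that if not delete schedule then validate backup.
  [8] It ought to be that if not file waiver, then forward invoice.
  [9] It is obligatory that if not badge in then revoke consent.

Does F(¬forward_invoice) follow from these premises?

Yes

Premises 1 and 9 cover both cases: O(badge_in → revoke_consent) and O(¬badge_in → revoke_consent). Since badge_in ∨ ¬badge_in is a tautology, O(revoke_consent) follows.
Premise 2 is O(¬post_bond → ¬revoke_consent); contrapositively O(revoke_consent → post_bond). Since O(revoke_consent) holds, K gives O(post_bond).
Premise 5, O(¬delete_schedule → ¬post_bond), contraposes to O(post_bond → delete_schedule); with O(post_bond) we get O(delete_schedule).
Premise 3 is O(¬seal_summons → ¬delete_schedule); contrapositively O(delete_schedule → seal_summons). Since O(delete_schedule) holds, K gives O(seal_summons).
Premise 4, O(file_waiver → ¬seal_summons), contraposes to O(seal_summons → ¬file_waiver); with O(seal_summons) we get O(¬file_waiver).
With premise 8, O(¬file_waiver → forward_invoice), the K-axiom yields O(forward_invoice).
Premises 6, 7 do not contribute to this derivation.
So O(forward_invoice) holds, i.e. F(¬forward_invoice). The claim follows.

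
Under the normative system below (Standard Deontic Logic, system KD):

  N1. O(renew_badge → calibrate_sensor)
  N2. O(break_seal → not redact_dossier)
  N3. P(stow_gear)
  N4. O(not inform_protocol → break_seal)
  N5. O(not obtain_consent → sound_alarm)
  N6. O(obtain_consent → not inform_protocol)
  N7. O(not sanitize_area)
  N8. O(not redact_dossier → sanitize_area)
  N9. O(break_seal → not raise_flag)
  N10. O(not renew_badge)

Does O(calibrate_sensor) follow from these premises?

No

Premise 1 is O(renew_badge → calibrate_sensor), but O(renew_badge) is not derivable from the premises, so it does not yield O(calibrate_sensor).
No other premise forces O(calibrate_sensor). An ideal world satisfying every premise can still have calibrate_sensor false, so O(calibrate_sensor) is not derivable.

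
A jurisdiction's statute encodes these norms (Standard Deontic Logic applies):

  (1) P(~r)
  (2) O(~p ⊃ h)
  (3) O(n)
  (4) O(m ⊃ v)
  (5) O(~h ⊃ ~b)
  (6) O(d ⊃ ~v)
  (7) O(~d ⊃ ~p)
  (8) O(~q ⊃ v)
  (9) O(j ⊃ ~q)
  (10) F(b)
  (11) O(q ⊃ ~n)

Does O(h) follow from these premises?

Premise 3 states O(n) outright.
Premise 11, O(q ⊃ ~n), contraposes to O(n ⊃ ~q); with O(n) we get O(~q).
Premise 8 is O(~q ⊃ v); since O(~q), deontic closure gives O(v).
Premise 6 is O(d ⊃ ~v); contrapositively O(v ⊃ ~d). Since O(v) holds, K gives O(~d).
With premise 7, O(~d ⊃ ~p), the K-axiom yields O(~p).
Premise 2 is O(~p ⊃ h); since O(~p), deontic closure gives O(h).
Premises 1, 4, 5, 9, 10 do not contribute to this derivation.
So O(h) follows.

Yes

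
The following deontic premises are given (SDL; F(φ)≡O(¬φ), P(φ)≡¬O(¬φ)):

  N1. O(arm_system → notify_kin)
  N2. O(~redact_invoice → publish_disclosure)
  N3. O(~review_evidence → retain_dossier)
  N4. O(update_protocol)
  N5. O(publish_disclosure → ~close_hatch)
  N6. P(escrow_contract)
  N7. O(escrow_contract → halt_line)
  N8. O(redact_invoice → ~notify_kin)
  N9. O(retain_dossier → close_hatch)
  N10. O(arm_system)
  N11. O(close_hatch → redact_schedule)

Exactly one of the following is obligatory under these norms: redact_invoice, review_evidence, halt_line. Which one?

From premise 10 we have O(arm_system).
From O(arm_system) and premise 1, O(arm_system → notify_kin), we obtain O(notify_kin).
The contrapositive of premise 8 (O(redact_invoice → ~notify_kin)) is O(notify_kin → ~redact_invoice), and O(notify_kin) is already established, so O(~redact_invoice).
Applying K to premise 2 (O(~redact_invoice → publish_disclosure)) and O(~redact_invoice) yields O(publish_disclosure).
With premise 5, O(publish_disclosure → ~close_hatch), the K-axiom yields O(~close_hatch).
The contrapositive of premise 9 (O(retain_dossier → close_hatch)) is O(~close_hatch → ~retain_dossier), and O(~close_hatch) is already established, so O(~retain_dossier).
The contrapositive of premise 3 (O(~review_evidence → retain_dossier)) is O(~retain_dossier → review_evidence), and O(~retain_dossier) is already established, so O(review_evidence).
So O(review_evidence) holds — review_evidence is obligatory. None of the other listed options is made obligatory by any chain of premises.

review_evidence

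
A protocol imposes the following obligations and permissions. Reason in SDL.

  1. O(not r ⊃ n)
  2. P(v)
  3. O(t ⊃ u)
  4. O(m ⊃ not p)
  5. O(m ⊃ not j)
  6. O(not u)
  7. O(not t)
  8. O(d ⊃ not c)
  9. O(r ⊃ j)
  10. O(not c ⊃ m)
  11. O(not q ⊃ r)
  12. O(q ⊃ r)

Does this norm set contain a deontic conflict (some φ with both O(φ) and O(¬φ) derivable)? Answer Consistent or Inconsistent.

Premise 3 is O(t ⊃ u), but O(t) is not derivable from the premises, so it does not yield O(u).
So O(u) is not derivable, and the apparent clash with O(not u) does not arise.
A world satisfying every obligation exists (e.g. c=true, d=false, j=true, m=false, n=false, p=false, q=false, r=true, t=false, u=false, v=false); no atom is both obligatory and forbidden, so the set is consistent.

Consistent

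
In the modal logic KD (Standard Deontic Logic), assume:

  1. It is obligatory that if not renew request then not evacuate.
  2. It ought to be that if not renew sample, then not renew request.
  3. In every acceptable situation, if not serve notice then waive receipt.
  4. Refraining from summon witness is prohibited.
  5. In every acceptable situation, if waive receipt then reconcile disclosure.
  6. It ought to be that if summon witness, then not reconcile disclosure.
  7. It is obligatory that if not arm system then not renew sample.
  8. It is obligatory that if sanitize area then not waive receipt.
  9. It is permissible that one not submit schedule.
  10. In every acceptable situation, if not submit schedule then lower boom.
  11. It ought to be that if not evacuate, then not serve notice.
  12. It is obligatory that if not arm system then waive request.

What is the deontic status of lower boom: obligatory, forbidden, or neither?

Premise 10 is O(¬submit_schedule → lower_boom), but O(¬submit_schedule) is not derivable from the premises (the permission P(¬submit_schedule) asserts only ¬O(submit_schedule), not O(¬submit_schedule)), so it does not yield O(lower_boom).
No premise or chain of K-axiom applications forces O(lower_boom), and none forces O(¬lower_boom). So lower_boom is neither obligatory nor forbidden under these norms.

Neither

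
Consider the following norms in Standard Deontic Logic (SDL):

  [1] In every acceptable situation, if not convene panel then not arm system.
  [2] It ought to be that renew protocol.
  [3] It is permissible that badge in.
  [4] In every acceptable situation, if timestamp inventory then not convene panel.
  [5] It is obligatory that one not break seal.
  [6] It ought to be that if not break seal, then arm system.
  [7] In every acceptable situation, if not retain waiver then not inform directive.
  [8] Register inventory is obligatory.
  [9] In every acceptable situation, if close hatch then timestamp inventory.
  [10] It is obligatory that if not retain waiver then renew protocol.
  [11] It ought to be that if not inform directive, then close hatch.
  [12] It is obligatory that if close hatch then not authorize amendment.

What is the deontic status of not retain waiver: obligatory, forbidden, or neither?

Premise 5 states O(¬break_seal) outright.
From O(¬break_seal) and premise 6, O(¬break_seal → arm_system), we obtain O(arm_system).
The contrapositive of premise 1 (O(¬convene_panel → ¬arm_system)) is O(arm_system → convene_panel), and O(arm_system) is already established, so O(convene_panel).
The contrapositive of premise 4 (O(timestamp_inventory → ¬convene_panel)) is O(convene_panel → ¬timestamp_inventory), and O(convene_panel) is already established, so O(¬timestamp_inventory).
Premise 9, O(close_hatch → timestamp_inventory), contraposes to O(¬timestamp_inventory → ¬close_hatch); with O(¬timestamp_inventory) we get O(¬close_hatch).
Premise 11, O(¬inform_directive → close_hatch), contraposes to O(¬close_hatch → inform_directive); with O(¬close_hatch) we get O(inform_directive).
The contrapositive of premise 7 (O(¬retain_waiver → ¬inform_directive)) is O(inform_directive → retain_waiver), and O(inform_directive) is already established, so O(retain_waiver).
Premises 2, 3, 8, 10, 12 do not contribute to this derivation.
Thus O(retain_waiver), which is F(¬retain_waiver): ¬retain_waiver is forbidden.

Forbidden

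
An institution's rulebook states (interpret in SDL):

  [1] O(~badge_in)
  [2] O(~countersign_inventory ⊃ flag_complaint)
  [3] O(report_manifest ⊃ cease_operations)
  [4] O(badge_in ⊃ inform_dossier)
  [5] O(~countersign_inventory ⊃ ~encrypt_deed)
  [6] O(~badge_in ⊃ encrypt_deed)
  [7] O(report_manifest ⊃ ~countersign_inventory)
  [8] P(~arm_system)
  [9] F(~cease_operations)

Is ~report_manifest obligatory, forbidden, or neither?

From premise 1 we have O(~badge_in).
From O(~badge_in) and premise 6, O(~badge_in ⊃ encrypt_deed), we obtain O(encrypt_deed).
The contrapositive of premise 5 (O(~countersign_inventory ⊃ ~encrypt_deed)) is O(encrypt_deed ⊃ countersign_inventory), and O(encrypt_deed) is already established, so O(countersign_inventory).
Premise 7 is O(report_manifest ⊃ ~countersign_inventory); contrapositively O(countersign_inventory ⊃ ~report_manifest). Since O(countersign_inventory) holds, K gives O(~report_manifest).
Premises 2, 3, 4, 8, 9 do not contribute to this derivation.
Hence ~report_manifest is obligatory.

Obligatory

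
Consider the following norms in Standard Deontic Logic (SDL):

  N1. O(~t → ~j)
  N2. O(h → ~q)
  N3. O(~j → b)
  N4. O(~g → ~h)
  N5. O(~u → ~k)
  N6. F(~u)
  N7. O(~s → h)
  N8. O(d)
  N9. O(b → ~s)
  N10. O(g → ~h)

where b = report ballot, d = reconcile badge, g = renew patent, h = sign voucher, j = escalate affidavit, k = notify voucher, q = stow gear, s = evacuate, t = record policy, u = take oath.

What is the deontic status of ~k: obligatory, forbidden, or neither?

Neither

Premise 5 is O(~u → ~k), but O(~u) is not derivable from the premises, so it does not yield O(~k).
No premise or chain of K-axiom applications forces O(~k), and none forces O(k). So ~k is neither obligatory nor forbidden under these norms.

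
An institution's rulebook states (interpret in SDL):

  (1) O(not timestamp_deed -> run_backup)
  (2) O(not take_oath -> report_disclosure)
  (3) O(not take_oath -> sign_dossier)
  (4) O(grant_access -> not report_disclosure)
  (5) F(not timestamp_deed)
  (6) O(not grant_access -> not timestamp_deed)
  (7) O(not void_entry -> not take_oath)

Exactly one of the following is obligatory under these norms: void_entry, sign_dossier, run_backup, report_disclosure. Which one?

void_entry

Premise 5, F(not timestamp_deed), is equivalent to O(timestamp_deed).
Premise 6, O(not grant_access -> not timestamp_deed), contraposes to O(timestamp_deed -> grant_access); with O(timestamp_deed) we get O(grant_access).
With premise 4, O(grant_access -> not report_disclosure), the K-axiom yields O(not report_disclosure).
The contrapositive of premise 2 (O(not take_oath -> report_disclosure)) is O(not report_disclosure -> take_oath), and O(not report_disclosure) is already established, so O(take_oath).
Premise 7 is O(not void_entry -> not take_oath); contrapositively O(take_oath -> void_entry). Since O(take_oath) holds, K gives O(void_entry).
So O(void_entry) holds — void_entry is obligatory. None of the other listed options is made obligatory by any chain of premises.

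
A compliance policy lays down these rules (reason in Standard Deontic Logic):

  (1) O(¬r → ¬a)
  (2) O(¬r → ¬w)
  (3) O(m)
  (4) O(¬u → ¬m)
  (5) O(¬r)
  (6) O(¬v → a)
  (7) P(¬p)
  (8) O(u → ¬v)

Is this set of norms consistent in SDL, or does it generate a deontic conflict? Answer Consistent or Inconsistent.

From premise 3 we have O(m).
The contrapositive of premise 4 (O(¬u → ¬m)) is O(m → u), and O(m) is already established, so O(u).
Applying K to premise 8 (O(u → ¬v)) and O(u) yields O(¬v).
From O(¬v) and premise 6, O(¬v → a), we obtain O(a).
Premise 1, O(¬r → ¬a), contraposes to O(a → r); with O(a) we get O(r).
Yet premise 5 states O(¬r).
We now have both O(r) and O(¬r) — r is simultaneously obligatory and forbidden, violating the D-axiom.

Inconsistent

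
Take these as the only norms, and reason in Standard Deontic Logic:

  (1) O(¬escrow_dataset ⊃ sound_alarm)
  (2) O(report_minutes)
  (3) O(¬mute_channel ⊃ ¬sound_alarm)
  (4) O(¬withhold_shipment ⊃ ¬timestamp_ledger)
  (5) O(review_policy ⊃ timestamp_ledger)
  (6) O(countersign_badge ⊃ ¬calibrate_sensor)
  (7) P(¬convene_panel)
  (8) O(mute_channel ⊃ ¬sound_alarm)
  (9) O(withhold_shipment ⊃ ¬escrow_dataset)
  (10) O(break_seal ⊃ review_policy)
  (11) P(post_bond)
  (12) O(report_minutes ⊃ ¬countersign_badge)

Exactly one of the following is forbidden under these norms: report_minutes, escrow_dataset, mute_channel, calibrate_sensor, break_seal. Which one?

Premises 3 and 8 are O(¬mute_channel ⊃ ¬sound_alarm) and O(mute_channel ⊃ ¬sound_alarm); every ideal world satisfies ¬mute_channel or mute_channel, so in either case ¬sound_alarm holds — hence O(¬sound_alarm).
The contrapositive of premise 1 (O(¬escrow_dataset ⊃ sound_alarm)) is O(¬sound_alarm ⊃ escrow_dataset), and O(¬sound_alarm) is already established, so O(escrow_dataset).
Premise 9 is O(withhold_shipment ⊃ ¬escrow_dataset); contrapositively O(escrow_dataset ⊃ ¬withhold_shipment). Since O(escrow_dataset) holds, K gives O(¬withhold_shipment).
Applying K to premise 4 (O(¬withhold_shipment ⊃ ¬timestamp_ledger)) and O(¬withhold_shipment) yields O(¬timestamp_ledger).
Premise 5 is O(review_policy ⊃ timestamp_ledger); contrapositively O(¬timestamp_ledger ⊃ ¬review_policy). Since O(¬timestamp_ledger) holds, K gives O(¬review_policy).
Premise 10, O(break_seal ⊃ review_policy), contraposes to O(¬review_policy ⊃ ¬break_seal); with O(¬review_policy) we get O(¬break_seal).
So O(¬break_seal) holds, i.e. break_seal is forbidden. None of the other listed options is forbidden under the premises.

break_seal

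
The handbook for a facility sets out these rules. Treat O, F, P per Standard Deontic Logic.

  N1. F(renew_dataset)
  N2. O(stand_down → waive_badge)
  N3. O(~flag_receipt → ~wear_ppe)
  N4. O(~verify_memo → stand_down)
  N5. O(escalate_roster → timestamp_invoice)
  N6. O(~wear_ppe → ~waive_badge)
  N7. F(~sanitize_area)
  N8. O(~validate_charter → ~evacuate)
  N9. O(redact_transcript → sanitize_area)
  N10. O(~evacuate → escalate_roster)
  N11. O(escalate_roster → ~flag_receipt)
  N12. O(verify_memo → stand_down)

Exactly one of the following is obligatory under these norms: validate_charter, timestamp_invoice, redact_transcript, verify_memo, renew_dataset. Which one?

validate_charter

Premises 4 and 12 cover both cases: O(~verify_memo → stand_down) and O(verify_memo → stand_down). Since ~verify_memo ∨ verify_memo is a tautology, O(stand_down) follows.
Premise 2 is O(stand_down → waive_badge); since O(stand_down), deontic closure gives O(waive_badge).
Premise 6, O(~wear_ppe → ~waive_badge), contraposes to O(waive_badge → wear_ppe); with O(waive_badge) we get O(wear_ppe).
Premise 3 is O(~flag_receipt → ~wear_ppe); contrapositively O(wear_ppe → flag_receipt). Since O(wear_ppe) holds, K gives O(flag_receipt).
Premise 11, O(escalate_roster → ~flag_receipt), contraposes to O(flag_receipt → ~escalate_roster); with O(flag_receipt) we get O(~escalate_roster).
Premise 10 is O(~evacuate → escalate_roster); contrapositively O(~escalate_roster → evacuate). Since O(~escalate_roster) holds, K gives O(evacuate).
The contrapositive of premise 8 (O(~validate_charter → ~evacuate)) is O(evacuate → validate_charter), and O(evacuate) is already established, so O(validate_charter).
So O(validate_charter) holds — validate_charter is obligatory. None of the other listed options is made obligatory by any chain of premises.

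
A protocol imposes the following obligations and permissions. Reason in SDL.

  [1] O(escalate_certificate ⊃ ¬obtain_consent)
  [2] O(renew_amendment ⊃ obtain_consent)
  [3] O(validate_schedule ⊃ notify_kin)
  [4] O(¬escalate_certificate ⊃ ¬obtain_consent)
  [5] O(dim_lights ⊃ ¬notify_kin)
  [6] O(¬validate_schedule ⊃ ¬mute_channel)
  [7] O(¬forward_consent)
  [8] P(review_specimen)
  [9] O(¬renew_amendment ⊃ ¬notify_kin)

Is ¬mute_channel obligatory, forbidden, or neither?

By case analysis on escalate_certificate: premise 1 gives O(escalate_certificate ⊃ ¬obtain_consent) and premise 4 gives O(¬escalate_certificate ⊃ ¬obtain_consent), so O(¬obtain_consent) either way.
Premise 2 is O(renew_amendment ⊃ obtain_consent); contrapositively O(¬obtain_consent ⊃ ¬renew_amendment). Since O(¬obtain_consent) holds, K gives O(¬renew_amendment).
With premise 9, O(¬renew_amendment ⊃ ¬notify_kin), the K-axiom yields O(¬notify_kin).
The contrapositive of premise 3 (O(validate_schedule ⊃ notify_kin)) is O(¬notify_kin ⊃ ¬validate_schedule), and O(¬notify_kin) is already established, so O(¬validate_schedule).
Premise 6 is O(¬validate_schedule ⊃ ¬mute_channel); since O(¬validate_schedule), deontic closure gives O(¬mute_channel).
Premises 5, 7, 8 do not contribute to this derivation.
Hence ¬mute_channel is obligatory.

Obligatory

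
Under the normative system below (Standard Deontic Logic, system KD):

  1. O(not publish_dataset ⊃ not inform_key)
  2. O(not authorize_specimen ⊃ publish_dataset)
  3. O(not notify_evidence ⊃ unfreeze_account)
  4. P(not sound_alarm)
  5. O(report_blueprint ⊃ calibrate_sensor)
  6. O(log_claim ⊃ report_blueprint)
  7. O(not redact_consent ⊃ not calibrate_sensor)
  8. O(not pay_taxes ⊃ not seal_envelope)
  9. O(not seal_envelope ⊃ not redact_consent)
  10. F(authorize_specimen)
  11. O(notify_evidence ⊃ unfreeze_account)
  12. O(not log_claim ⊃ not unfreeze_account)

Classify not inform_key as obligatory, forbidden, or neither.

Premise 1 is O(not publish_dataset ⊃ not inform_key), but O(not publish_dataset) is not derivable from the premises, so it does not yield O(not inform_key).
No premise or chain of K-axiom applications forces O(not inform_key), and none forces O(inform_key). So not inform_key is neither obligatory nor forbidden under these norms.

Neither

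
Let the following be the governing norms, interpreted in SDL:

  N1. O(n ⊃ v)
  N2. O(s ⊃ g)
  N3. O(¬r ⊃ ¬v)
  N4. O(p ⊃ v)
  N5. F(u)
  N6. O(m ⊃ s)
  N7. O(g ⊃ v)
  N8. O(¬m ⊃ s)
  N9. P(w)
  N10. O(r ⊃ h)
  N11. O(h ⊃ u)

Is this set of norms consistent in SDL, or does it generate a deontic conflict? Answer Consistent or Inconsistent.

Inconsistent

Premises 8 and 6 are O(¬m ⊃ s) and O(m ⊃ s); every ideal world satisfies ¬m or m, so in either case s holds — hence O(s).
From O(s) and premise 2, O(s ⊃ g), we obtain O(g).
Premise 7 is O(g ⊃ v); since O(g), deontic closure gives O(v).
Premise 3, O(¬r ⊃ ¬v), contraposes to O(v ⊃ r); with O(v) we get O(r).
With premise 10, O(r ⊃ h), the K-axiom yields O(h).
Premise 11 is O(h ⊃ u); since O(h), deontic closure gives O(u).
But premise 5, F(u), means O(¬u).
We now have both O(u) and O(¬u) — u is simultaneously obligatory and forbidden, violating the D-axiom.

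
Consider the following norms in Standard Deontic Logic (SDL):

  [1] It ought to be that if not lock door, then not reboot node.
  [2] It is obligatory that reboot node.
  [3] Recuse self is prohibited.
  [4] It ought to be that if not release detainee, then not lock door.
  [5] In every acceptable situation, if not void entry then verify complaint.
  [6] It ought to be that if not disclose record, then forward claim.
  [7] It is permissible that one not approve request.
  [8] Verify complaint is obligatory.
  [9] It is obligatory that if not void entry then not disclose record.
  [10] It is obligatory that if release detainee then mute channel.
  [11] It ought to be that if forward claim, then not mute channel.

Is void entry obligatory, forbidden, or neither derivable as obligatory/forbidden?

From premise 2 we have O(reboot_node).
The contrapositive of premise 1 (O(¬lock_door → ¬reboot_node)) is O(reboot_node → lock_door), and O(reboot_node) is already established, so O(lock_door).
The contrapositive of premise 4 (O(¬release_detainee → ¬lock_door)) is O(lock_door → release_detainee), and O(lock_door) is already established, so O(release_detainee).
With premise 10, O(release_detainee → mute_channel), the K-axiom yields O(mute_channel).
Premise 11 is O(forward_claim → ¬mute_channel); contrapositively O(mute_channel → ¬forward_claim). Since O(mute_channel) holds, K gives O(¬forward_claim).
The contrapositive of premise 6 (O(¬disclose_record → forward_claim)) is O(¬forward_claim → disclose_record), and O(¬forward_claim) is already established, so O(disclose_record).
Premise 9, O(¬void_entry → ¬disclose_record), contraposes to O(disclose_record → void_entry); with O(disclose_record) we get O(void_entry).
Premises 3, 5, 7, 8 do not contribute to this derivation.
Hence void_entry is obligatory.

Obligatory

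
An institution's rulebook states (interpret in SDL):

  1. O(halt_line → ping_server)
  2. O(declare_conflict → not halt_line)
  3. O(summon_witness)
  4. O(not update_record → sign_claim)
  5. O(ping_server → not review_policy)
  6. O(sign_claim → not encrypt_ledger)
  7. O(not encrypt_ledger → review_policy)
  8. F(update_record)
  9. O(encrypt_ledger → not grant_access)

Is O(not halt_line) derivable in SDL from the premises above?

F(update_record) at premise 8 means O(not update_record).
Premise 4 is O(not update_record → sign_claim); since O(not update_record), deontic closure gives O(sign_claim).
From O(sign_claim) and premise 6, O(sign_claim → not encrypt_ledger), we obtain O(not encrypt_ledger).
Premise 7 is O(not encrypt_ledger → review_policy); since O(not encrypt_ledger), deontic closure gives O(review_policy).
Premise 5, O(ping_server → not review_policy), contraposes to O(review_policy → not ping_server); with O(review_policy) we get O(not ping_server).
Premise 1 is O(halt_line → ping_server); contrapositively O(not ping_server → not halt_line). Since O(not ping_server) holds, K gives O(not halt_line).
Premises 2, 3, 9 do not contribute to this derivation.
So O(not halt_line) follows.

Yes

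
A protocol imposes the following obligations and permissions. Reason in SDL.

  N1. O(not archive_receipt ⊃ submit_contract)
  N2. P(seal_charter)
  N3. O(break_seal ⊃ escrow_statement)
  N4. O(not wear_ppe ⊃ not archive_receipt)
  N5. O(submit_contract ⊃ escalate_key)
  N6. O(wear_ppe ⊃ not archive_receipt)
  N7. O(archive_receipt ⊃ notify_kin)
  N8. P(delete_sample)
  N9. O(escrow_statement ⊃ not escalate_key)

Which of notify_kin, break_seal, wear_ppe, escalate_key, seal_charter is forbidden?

By case analysis on not wear_ppe: premise 4 gives O(not wear_ppe ⊃ not archive_receipt) and premise 6 gives O(wear_ppe ⊃ not archive_receipt), so O(not archive_receipt) either way.
Applying K to premise 1 (O(not archive_receipt ⊃ submit_contract)) and O(not archive_receipt) yields O(submit_contract).
With premise 5, O(submit_contract ⊃ escalate_key), the K-axiom yields O(escalate_key).
Premise 9, O(escrow_statement ⊃ not escalate_key), contraposes to O(escalate_key ⊃ not escrow_statement); with O(escalate_key) we get O(not escrow_statement).
The contrapositive of premise 3 (O(break_seal ⊃ escrow_statement)) is O(not escrow_statement ⊃ not break_seal), and O(not escrow_statement) is already established, so O(not break_seal).
So O(not break_seal) holds, i.e. break_seal is forbidden. None of the other listed options is forbidden under the premises.

break_seal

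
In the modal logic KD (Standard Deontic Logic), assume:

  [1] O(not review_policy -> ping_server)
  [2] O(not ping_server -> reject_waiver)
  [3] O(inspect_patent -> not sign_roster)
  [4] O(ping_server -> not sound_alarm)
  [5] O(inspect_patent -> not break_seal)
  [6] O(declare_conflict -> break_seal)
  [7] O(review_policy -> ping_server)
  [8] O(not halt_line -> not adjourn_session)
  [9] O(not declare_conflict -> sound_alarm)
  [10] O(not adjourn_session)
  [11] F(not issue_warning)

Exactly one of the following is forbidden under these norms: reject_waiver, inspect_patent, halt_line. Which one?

inspect_patent

By case analysis on review_policy: premise 7 gives O(review_policy -> ping_server) and premise 1 gives O(not review_policy -> ping_server), so O(ping_server) either way.
With premise 4, O(ping_server -> not sound_alarm), the K-axiom yields O(not sound_alarm).
Premise 9, O(not declare_conflict -> sound_alarm), contraposes to O(not sound_alarm -> declare_conflict); with O(not sound_alarm) we get O(declare_conflict).
From O(declare_conflict) and premise 6, O(declare_conflict -> break_seal), we obtain O(break_seal).
Premise 5, O(inspect_patent -> not break_seal), contraposes to O(break_seal -> not inspect_patent); with O(break_seal) we get O(not inspect_patent).
So O(not inspect_patent) holds, i.e. inspect_patent is forbidden. None of the other listed options is forbidden under the premises.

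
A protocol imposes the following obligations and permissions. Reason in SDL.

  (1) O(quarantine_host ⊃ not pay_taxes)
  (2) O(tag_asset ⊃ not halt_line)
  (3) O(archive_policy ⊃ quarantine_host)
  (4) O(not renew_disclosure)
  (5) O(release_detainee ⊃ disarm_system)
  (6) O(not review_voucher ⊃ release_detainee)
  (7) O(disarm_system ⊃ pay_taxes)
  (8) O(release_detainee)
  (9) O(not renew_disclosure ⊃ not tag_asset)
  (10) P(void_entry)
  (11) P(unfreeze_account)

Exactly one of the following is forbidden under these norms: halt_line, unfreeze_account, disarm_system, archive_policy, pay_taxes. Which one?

From premise 8 we have O(release_detainee).
From O(release_detainee) and premise 5, O(release_detainee ⊃ disarm_system), we obtain O(disarm_system).
Premise 7 is O(disarm_system ⊃ pay_taxes); since O(disarm_system), deontic closure gives O(pay_taxes).
Premise 1 is O(quarantine_host ⊃ not pay_taxes); contrapositively O(pay_taxes ⊃ not quarantine_host). Since O(pay_taxes) holds, K gives O(not quarantine_host).
Premise 3 is O(archive_policy ⊃ quarantine_host); contrapositively O(not quarantine_host ⊃ not archive_policy). Since O(not quarantine_host) holds, K gives O(not archive_policy).
So O(not archive_policy) holds, i.e. archive_policy is forbidden. None of the other listed options is forbidden under the premises.

archive_policy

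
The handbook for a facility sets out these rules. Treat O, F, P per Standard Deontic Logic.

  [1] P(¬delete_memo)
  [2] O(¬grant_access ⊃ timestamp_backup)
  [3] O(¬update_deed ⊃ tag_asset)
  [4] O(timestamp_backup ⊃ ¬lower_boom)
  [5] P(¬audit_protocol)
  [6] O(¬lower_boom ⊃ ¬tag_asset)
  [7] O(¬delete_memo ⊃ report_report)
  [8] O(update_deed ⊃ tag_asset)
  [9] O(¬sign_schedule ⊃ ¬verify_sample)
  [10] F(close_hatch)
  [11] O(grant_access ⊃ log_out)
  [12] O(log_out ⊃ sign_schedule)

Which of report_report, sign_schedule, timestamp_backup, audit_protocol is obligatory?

sign_schedule

By case analysis on ¬update_deed: premise 3 gives O(¬update_deed ⊃ tag_asset) and premise 8 gives O(update_deed ⊃ tag_asset), so O(tag_asset) either way.
Premise 6 is O(¬lower_boom ⊃ ¬tag_asset); contrapositively O(tag_asset ⊃ lower_boom). Since O(tag_asset) holds, K gives O(lower_boom).
The contrapositive of premise 4 (O(timestamp_backup ⊃ ¬lower_boom)) is O(lower_boom ⊃ ¬timestamp_backup), and O(lower_boom) is already established, so O(¬timestamp_backup).
Premise 2, O(¬grant_access ⊃ timestamp_backup), contraposes to O(¬timestamp_backup ⊃ grant_access); with O(¬timestamp_backup) we get O(grant_access).
Premise 11 is O(grant_access ⊃ log_out); since O(grant_access), deontic closure gives O(log_out).
Applying K to premise 12 (O(log_out ⊃ sign_schedule)) and O(log_out) yields O(sign_schedule).
So O(sign_schedule) holds — sign_schedule is obligatory. None of the other listed options is made obligatory by any chain of premises.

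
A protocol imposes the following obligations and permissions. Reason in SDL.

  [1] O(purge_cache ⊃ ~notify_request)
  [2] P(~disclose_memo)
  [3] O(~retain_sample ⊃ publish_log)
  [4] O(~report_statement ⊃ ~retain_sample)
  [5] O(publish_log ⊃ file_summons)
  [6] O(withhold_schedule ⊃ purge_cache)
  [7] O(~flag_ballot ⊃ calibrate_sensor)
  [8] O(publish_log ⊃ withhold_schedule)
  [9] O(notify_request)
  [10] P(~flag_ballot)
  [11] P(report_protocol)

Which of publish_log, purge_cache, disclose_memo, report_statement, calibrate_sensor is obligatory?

report_statement

Premise 9 gives O(notify_request).
Premise 1, O(purge_cache ⊃ ~notify_request), contraposes to O(notify_request ⊃ ~purge_cache); with O(notify_request) we get O(~purge_cache).
Premise 6 is O(withhold_schedule ⊃ purge_cache); contrapositively O(~purge_cache ⊃ ~withhold_schedule). Since O(~purge_cache) holds, K gives O(~withhold_schedule).
Premise 8 is O(publish_log ⊃ withhold_schedule); contrapositively O(~withhold_schedule ⊃ ~publish_log). Since O(~withhold_schedule) holds, K gives O(~publish_log).
The contrapositive of premise 3 (O(~retain_sample ⊃ publish_log)) is O(~publish_log ⊃ retain_sample), and O(~publish_log) is already established, so O(retain_sample).
Premise 4, O(~report_statement ⊃ ~retain_sample), contraposes to O(retain_sample ⊃ report_statement); with O(retain_sample) we get O(report_statement).
So O(report_statement) holds — report_statement is obligatory. None of the other listed options is made obligatory by any chain of premises.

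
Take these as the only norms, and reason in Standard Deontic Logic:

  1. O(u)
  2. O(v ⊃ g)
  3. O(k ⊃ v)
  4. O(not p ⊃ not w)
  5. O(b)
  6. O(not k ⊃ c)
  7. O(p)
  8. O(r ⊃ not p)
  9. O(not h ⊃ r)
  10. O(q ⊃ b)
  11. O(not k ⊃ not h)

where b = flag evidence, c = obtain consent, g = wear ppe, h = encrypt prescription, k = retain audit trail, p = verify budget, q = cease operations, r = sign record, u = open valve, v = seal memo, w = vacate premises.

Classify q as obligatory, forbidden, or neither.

Premise 10 is O(q ⊃ b); even if O(b) held, inferring O(q) would be affirming the consequent — invalid.
No premise or chain of K-axiom applications forces O(q), and none forces O(not q). So q is neither obligatory nor forbidden under these norms.

Neither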